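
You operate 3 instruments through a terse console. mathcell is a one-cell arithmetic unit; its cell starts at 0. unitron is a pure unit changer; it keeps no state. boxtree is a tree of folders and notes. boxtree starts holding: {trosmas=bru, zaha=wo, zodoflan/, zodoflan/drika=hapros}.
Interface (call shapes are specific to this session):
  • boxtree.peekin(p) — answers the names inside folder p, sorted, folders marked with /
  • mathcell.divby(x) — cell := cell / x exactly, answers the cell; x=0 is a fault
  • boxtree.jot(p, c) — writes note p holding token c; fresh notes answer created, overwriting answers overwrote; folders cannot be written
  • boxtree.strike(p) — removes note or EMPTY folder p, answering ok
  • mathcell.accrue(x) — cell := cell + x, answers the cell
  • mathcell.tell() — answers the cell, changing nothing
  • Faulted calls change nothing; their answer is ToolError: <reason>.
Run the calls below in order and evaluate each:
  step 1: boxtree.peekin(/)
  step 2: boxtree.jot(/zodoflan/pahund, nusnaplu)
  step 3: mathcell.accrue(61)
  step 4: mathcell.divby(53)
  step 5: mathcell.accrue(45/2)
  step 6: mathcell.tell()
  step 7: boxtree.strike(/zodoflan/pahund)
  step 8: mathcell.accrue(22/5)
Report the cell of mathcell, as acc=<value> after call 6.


→ boxtree.peekin(p→/)
← [trosmas, zaha, zodoflan/]
→ boxtree.jot(p→/zodoflan/pahund, c→nusnaplu)
← created
→ mathcell.accrue(x→61)
← 61
→ mathcell.divby(x→53)
← 61/53
→ mathcell.accrue(x→45/2)
← 2507/106
→ mathcell.tell()
← 2507/106
→ boxtree.strike(p→/zodoflan/pahund)
← ok
→ mathcell.accrue(x→22/5)
← 14867/530

Answer: acc=2507/106


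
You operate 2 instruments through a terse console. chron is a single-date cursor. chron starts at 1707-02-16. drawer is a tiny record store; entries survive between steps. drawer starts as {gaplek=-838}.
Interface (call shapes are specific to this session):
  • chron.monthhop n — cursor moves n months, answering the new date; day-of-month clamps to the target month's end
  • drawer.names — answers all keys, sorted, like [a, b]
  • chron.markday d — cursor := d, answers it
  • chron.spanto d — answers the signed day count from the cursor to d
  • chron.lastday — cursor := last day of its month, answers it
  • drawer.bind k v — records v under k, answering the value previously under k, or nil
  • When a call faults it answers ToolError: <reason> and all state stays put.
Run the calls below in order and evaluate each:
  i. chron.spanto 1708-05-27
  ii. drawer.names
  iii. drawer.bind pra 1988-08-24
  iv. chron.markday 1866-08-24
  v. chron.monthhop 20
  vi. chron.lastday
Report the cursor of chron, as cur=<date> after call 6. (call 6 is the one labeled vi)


-- 1. spanto(d=1708-05-27) : 466
-- 2. names() : [gaplek]
-- 3. bind(k=pra, v=1988-08-24) : nil
-- 4. markday(d=1866-08-24) : 1866-08-24
-- 5. monthhop(n=20) : 1868-04-24
-- 6. lastday() : 1868-04-30

Answer: cur=1868-04-30


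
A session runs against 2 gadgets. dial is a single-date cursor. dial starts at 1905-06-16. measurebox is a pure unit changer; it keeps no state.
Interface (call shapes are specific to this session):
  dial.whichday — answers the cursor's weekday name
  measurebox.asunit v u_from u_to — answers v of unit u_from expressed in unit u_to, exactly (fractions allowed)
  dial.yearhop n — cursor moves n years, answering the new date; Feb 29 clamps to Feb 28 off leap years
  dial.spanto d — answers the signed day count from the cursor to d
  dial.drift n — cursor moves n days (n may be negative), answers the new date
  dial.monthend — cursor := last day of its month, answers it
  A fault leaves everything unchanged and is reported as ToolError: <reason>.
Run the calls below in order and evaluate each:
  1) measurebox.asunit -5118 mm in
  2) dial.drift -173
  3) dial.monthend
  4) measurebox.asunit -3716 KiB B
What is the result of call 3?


I use measurebox.asunit with v='-5118', u_from='mm', u_to='in', yielding -25590/127.
I run dial.drift with n='-173', and get 1904-12-25.
Invoking dial.monthend(), and get 1904-12-31.
I invoke measurebox.asunit with v='-3716', u_from='KiB', u_to='B', which returns -3805184.

Answer: 1904-12-31


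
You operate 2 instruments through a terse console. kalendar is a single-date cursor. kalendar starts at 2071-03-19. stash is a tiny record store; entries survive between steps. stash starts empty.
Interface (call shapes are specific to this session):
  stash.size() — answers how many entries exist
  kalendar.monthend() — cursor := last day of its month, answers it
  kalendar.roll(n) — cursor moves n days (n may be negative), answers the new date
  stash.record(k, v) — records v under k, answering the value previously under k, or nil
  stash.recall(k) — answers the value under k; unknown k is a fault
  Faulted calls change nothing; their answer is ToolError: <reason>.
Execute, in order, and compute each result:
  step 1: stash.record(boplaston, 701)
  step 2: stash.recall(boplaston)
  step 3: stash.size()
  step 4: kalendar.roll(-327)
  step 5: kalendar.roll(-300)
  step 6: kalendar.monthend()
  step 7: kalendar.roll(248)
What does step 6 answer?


>>> record k='boplaston' v='701'
  nil
>>> recall k='boplaston'
  701
>>> size
  1
>>> roll n='-327'
  2070-04-26
>>> roll n='-300'
  2069-06-30
>>> monthend
  2069-06-30
>>> roll n='248'
  2070-03-05

Answer: 2069-06-30


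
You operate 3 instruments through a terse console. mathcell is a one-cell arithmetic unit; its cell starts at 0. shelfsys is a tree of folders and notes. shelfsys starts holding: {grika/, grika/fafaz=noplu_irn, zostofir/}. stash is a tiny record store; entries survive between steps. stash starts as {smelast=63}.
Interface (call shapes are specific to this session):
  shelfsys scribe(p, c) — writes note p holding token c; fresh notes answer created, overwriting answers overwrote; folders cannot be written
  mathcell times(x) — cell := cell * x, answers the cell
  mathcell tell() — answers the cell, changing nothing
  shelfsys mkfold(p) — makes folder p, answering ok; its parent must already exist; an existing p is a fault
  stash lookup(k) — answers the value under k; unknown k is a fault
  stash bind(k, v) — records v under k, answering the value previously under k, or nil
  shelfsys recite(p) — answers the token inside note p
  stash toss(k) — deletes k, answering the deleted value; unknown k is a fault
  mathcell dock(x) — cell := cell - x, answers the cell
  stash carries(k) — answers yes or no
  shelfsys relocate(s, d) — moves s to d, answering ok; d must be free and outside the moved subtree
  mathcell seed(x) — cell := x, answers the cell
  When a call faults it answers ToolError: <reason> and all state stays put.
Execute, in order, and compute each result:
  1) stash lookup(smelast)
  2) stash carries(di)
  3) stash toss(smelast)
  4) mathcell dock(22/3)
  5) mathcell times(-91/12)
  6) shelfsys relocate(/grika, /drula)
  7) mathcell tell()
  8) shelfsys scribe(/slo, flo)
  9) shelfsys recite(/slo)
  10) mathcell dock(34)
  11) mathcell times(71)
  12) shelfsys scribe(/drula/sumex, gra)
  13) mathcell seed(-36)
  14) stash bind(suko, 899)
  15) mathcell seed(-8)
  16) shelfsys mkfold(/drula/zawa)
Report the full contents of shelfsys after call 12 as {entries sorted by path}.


Answer: {drula/, drula/fafaz=noplu_irn, drula/sumex=gra, slo=flo, zostofir/}

Derivation:
% stash lookup k=smelast
  63
% stash carries k=di
  no
% stash toss k=smelast
  63
% mathcell dock x=22/3
  -22/3
% mathcell times x=-91/12
  1001/18
% shelfsys relocate s=/grika d=/drula
  ok
% mathcell tell
  1001/18
% shelfsys scribe p=/slo c=flo
  created
% shelfsys recite p=/slo
  flo
% mathcell dock x=34
  389/18
% mathcell times x=71
  27619/18
% shelfsys scribe p=/drula/sumex c=gra
  created
% mathcell seed x=-36
  -36
% stash bind k=suko v=899
  nil
% mathcell seed x=-8
  -8
% shelfsys mkfold p=/drula/zawa
  ok


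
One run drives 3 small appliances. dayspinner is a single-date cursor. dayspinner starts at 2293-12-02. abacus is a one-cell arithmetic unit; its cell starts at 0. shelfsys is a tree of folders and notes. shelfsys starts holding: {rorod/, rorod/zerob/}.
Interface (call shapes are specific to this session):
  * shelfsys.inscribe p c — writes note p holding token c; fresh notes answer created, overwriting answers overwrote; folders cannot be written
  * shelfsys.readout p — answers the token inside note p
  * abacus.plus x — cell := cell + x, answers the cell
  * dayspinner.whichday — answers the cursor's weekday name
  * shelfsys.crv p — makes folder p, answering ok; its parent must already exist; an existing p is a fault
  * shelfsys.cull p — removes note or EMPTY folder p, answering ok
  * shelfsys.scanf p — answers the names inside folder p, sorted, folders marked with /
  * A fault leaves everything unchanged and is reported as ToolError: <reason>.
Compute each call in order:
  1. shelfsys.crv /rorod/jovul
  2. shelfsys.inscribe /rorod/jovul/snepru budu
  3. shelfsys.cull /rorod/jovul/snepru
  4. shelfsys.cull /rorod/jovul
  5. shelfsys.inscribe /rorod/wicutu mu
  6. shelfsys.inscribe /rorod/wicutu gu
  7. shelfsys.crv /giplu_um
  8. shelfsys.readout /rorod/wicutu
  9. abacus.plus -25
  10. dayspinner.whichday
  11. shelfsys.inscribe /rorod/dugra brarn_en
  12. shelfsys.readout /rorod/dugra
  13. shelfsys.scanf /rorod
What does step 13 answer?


Answer: [dugra, wicutu, zerob/]

Derivation:
Then crv with p→/rorod/jovul, and observe ok.
Using inscribe with p→/rorod/jovul/snepru, c→budu, and get created.
Next I call cull with p→/rorod/jovul/snepru, → ok.
Using cull with p→/rorod/jovul: ok.
I run inscribe with p→/rorod/wicutu, c→mu, giving created.
Calling inscribe with p→/rorod/wicutu, c→gu, → overwrote.
Using crv with p→/giplu_um, which returns ok.
Next I call readout with p→/rorod/wicutu, which returns gu.
I call plus with x→-25, giving -25.
I invoke whichday(), which returns Saturday.
I call inscribe with p→/rorod/dugra, c→brarn_en, which returns created.
I run readout with p→/rorod/dugra, and observe brarn_en.
I invoke scanf with p→/rorod, → [dugra, wicutu, zerob/].


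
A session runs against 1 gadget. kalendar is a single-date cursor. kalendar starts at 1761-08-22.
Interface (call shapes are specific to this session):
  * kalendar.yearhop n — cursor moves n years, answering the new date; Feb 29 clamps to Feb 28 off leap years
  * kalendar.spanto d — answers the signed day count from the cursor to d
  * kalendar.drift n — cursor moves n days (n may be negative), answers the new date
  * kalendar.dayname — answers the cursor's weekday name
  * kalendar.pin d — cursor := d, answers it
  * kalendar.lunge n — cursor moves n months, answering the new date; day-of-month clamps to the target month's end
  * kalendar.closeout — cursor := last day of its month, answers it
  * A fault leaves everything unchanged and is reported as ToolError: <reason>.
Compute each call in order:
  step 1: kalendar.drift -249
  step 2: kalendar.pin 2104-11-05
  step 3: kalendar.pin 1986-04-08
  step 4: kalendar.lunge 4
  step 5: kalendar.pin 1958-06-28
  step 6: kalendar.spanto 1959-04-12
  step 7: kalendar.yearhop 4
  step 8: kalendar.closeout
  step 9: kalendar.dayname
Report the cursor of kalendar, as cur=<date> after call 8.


Next I call drift using n: -249, which returns 1760-12-16.
Calling pin using d: 2104-11-05, which returns 2104-11-05.
Invoking pin using d: 1986-04-08, and see 1986-04-08.
I call lunge using n: 4, and observe 1986-08-08.
Next I call pin using d: 1958-06-28, and observe 1958-06-28.
I try spanto using d: 1959-04-12, → 288.
I call yearhop using n: 4, and get 1962-06-28.
I call closeout(), giving 1962-06-30.
Next I call dayname, and get Saturday.

Answer: cur=1962-06-30


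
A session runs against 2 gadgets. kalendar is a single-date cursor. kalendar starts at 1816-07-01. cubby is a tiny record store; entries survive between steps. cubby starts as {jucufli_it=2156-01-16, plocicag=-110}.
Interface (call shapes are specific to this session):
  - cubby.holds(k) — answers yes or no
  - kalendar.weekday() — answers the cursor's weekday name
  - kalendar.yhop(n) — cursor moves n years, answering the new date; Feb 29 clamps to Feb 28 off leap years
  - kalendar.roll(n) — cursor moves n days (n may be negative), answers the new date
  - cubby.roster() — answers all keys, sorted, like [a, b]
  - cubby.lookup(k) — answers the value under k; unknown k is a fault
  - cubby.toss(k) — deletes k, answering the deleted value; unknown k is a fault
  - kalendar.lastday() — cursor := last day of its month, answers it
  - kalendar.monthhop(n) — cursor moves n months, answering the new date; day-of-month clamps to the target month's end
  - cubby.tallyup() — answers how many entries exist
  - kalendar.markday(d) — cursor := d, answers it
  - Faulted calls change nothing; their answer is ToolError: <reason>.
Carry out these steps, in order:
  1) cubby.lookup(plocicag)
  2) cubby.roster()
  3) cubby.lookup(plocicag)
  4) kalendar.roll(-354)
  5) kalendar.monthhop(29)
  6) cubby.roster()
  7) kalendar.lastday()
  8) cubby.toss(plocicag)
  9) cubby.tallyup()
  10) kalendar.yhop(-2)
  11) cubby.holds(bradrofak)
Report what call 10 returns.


Answer: 1815-12-31

Derivation:
→ cubby.lookup(k='plocicag')
← -110
→ cubby.roster()
← [jucufli_it, plocicag]
→ cubby.lookup(k='plocicag')
← -110
→ kalendar.roll(n='-354')
← 1815-07-13
→ kalendar.monthhop(n='29')
← 1817-12-13
→ cubby.roster()
← [jucufli_it, plocicag]
→ kalendar.lastday()
← 1817-12-31
→ cubby.toss(k='plocicag')
← -110
→ cubby.tallyup()
← 1
→ kalendar.yhop(n='-2')
← 1815-12-31
→ cubby.holds(k='bradrofak')
← no


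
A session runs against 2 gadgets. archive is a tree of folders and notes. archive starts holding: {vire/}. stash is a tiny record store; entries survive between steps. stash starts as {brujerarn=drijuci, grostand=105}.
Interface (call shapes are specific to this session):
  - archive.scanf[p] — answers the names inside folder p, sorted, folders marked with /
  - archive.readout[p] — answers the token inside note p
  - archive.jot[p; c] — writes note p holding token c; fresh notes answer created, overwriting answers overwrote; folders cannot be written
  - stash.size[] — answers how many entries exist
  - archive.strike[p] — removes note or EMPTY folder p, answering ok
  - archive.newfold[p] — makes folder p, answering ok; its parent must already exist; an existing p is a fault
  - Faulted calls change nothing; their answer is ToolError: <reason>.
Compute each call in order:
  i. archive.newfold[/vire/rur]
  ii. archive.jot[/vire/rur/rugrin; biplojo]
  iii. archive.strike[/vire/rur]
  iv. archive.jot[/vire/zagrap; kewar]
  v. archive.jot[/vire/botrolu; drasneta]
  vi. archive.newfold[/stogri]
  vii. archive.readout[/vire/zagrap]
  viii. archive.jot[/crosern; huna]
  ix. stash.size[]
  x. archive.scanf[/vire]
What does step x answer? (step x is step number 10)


>>> archive.newfold p='/vire/rur'
[out] ok
>>> archive.jot p='/vire/rur/rugrin' c='biplojo'
[out] created
>>> archive.strike p='/vire/rur'
[out] ToolError: not empty
>>> archive.jot p='/vire/zagrap' c='kewar'
[out] created
>>> archive.jot p='/vire/botrolu' c='drasneta'
[out] created
>>> archive.newfold p='/stogri'
[out] ok
>>> archive.readout p='/vire/zagrap'
[out] kewar
>>> archive.jot p='/crosern' c='huna'
[out] created
>>> stash.size
[out] 2
>>> archive.scanf p='/vire'
[out] [botrolu, rur/, zagrap]

Answer: [botrolu, rur/, zagrap]


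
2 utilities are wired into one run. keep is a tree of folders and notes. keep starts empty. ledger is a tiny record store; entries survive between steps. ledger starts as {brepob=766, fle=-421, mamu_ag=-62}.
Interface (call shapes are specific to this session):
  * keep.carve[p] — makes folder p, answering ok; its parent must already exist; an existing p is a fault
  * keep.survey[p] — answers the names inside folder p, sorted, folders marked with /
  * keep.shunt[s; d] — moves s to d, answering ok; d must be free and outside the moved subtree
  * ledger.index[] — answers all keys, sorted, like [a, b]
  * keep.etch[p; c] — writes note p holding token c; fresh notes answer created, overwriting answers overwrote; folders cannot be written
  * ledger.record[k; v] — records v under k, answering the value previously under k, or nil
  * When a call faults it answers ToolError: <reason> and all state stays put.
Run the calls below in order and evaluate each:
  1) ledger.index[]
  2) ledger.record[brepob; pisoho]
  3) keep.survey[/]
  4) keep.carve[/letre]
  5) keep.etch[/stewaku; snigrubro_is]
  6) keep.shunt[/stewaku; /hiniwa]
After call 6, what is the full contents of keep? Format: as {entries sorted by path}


~$ index
[out] [brepob, fle, mamu_ag]
~$ record k='brepob' v='pisoho'
[out] 766
~$ survey p='/'
[out] []
~$ carve p='/letre'
[out] ok
~$ etch p='/stewaku' c='snigrubro_is'
[out] created
~$ shunt s='/stewaku' d='/hiniwa'
[out] ok

Answer: {hiniwa=snigrubro_is, letre/}


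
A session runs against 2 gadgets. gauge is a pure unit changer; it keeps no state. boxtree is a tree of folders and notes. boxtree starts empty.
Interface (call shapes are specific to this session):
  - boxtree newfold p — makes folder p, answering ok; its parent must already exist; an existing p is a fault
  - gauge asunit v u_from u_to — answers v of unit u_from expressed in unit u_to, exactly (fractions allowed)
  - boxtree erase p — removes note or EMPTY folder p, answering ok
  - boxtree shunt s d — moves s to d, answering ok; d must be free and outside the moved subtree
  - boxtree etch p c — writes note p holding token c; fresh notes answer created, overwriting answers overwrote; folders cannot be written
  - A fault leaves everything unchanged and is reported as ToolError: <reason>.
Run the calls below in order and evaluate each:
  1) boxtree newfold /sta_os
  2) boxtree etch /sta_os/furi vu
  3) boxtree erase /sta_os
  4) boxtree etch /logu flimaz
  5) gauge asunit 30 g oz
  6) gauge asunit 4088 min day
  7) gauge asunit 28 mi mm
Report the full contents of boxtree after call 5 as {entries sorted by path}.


~$ boxtree newfold p=/sta_os
  ok
~$ boxtree etch p=/sta_os/furi c=vu
  created
~$ boxtree erase p=/sta_os
  ToolError: not empty
~$ boxtree etch p=/logu c=flimaz
  created
~$ gauge asunit v=30 u_from=g u_to=oz
  48000000/45359237
~$ gauge asunit v=4088 u_from=min u_to=day
  511/180
~$ gauge asunit v=28 u_from=mi u_to=mm
  45061632

Answer: {logu=flimaz, sta_os/, sta_os/furi=vu}


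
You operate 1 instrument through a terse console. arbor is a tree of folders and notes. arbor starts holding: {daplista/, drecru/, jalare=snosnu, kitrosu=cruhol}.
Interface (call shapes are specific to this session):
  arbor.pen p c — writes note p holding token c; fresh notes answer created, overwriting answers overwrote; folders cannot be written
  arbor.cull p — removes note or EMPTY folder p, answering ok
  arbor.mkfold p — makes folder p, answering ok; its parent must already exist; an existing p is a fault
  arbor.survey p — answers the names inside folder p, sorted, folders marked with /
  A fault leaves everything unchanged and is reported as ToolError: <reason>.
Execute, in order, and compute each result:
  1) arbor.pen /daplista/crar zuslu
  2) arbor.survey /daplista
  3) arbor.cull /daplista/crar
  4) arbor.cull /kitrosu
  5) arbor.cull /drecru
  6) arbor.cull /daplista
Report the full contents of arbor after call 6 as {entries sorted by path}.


CALL arbor.pen[p: /daplista/crar; c: zuslu]
RET  created
CALL arbor.survey[p: /daplista]
RET  [crar]
CALL arbor.cull[p: /daplista/crar]
RET  ok
CALL arbor.cull[p: /kitrosu]
RET  ok
CALL arbor.cull[p: /drecru]
RET  ok
CALL arbor.cull[p: /daplista]
RET  ok

Answer: {jalare=snosnu}


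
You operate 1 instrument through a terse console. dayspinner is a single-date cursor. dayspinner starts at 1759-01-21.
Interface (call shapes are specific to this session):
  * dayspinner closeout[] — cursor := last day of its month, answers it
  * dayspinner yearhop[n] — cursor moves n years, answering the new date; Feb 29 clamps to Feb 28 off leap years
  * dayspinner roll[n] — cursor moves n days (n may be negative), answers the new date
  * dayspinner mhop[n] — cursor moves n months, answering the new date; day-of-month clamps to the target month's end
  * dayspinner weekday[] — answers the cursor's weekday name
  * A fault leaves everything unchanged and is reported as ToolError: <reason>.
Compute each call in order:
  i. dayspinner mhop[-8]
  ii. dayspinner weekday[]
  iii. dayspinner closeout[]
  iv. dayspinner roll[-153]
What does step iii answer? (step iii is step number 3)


Answer: 1758-05-31

Derivation:
% dayspinner mhop n→-8
[out] 1758-05-21
% dayspinner weekday
[out] Sunday
% dayspinner closeout
[out] 1758-05-31
% dayspinner roll n→-153
[out] 1757-12-29


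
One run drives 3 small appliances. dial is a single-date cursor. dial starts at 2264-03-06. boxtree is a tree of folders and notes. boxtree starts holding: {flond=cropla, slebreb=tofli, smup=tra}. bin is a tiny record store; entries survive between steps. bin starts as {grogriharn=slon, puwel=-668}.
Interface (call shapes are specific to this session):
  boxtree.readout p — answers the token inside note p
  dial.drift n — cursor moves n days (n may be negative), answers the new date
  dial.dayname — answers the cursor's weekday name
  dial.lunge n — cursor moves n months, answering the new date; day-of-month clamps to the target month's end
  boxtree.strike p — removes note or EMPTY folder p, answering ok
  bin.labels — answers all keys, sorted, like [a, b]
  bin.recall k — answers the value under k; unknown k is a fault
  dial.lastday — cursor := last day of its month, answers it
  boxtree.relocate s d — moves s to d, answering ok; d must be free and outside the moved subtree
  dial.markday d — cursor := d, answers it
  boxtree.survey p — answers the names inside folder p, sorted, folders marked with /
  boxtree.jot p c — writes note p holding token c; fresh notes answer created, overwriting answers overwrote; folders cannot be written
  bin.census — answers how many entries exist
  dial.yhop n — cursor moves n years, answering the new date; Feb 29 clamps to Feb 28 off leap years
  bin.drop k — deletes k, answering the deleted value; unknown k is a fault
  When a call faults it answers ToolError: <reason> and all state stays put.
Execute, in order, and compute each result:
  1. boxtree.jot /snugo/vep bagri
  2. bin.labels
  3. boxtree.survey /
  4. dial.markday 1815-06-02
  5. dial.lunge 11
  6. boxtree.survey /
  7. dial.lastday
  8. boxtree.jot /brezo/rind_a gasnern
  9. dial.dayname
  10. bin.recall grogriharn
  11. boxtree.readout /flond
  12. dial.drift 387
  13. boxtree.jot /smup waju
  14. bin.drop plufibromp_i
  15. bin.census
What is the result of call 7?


Answer: 1816-05-31

Derivation:
// boxtree.jot(p: /snugo/vep, c: bagri) -> ToolError: no parent
// bin.labels() -> [grogriharn, puwel]
// boxtree.survey(p: /) -> [flond, slebreb, smup]
// dial.markday(d: 1815-06-02) -> 1815-06-02
// dial.lunge(n: 11) -> 1816-05-02
// boxtree.survey(p: /) -> [flond, slebreb, smup]
// dial.lastday() -> 1816-05-31
// boxtree.jot(p: /brezo/rind_a, c: gasnern) -> ToolError: no parent
// dial.dayname() -> Friday
// bin.recall(k: grogriharn) -> slon
// boxtree.readout(p: /flond) -> cropla
// dial.drift(n: 387) -> 1817-06-22
// boxtree.jot(p: /smup, c: waju) -> overwrote
// bin.drop(k: plufibromp_i) -> ToolError: no such key plufibromp_i
// bin.census() -> 2


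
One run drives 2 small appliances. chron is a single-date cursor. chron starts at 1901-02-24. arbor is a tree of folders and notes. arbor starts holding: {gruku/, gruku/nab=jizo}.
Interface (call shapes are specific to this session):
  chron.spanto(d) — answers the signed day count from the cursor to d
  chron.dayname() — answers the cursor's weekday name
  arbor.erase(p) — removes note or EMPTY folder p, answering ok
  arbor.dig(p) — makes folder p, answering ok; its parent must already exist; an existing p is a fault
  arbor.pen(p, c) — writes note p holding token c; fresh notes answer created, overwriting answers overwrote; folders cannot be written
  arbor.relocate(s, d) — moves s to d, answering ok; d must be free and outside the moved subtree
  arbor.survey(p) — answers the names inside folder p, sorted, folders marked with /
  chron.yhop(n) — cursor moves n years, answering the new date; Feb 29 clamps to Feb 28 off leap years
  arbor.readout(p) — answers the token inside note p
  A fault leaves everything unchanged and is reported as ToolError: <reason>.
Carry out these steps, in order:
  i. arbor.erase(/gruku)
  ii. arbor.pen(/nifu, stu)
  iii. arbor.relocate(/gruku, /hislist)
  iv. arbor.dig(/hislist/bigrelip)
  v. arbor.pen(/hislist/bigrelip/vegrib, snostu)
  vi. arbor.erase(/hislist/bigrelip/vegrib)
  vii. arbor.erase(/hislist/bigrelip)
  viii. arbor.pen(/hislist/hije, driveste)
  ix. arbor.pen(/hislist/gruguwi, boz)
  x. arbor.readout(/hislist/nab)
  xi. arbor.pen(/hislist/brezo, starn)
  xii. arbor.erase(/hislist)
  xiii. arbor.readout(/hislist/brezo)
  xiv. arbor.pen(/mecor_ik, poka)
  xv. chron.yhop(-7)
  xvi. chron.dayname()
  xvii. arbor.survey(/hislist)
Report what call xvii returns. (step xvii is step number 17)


>> arbor.erase(p→/gruku)
<< ToolError: not empty
>> arbor.pen(p→/nifu, c→stu)
<< created
>> arbor.relocate(s→/gruku, d→/hislist)
<< ok
>> arbor.dig(p→/hislist/bigrelip)
<< ok
>> arbor.pen(p→/hislist/bigrelip/vegrib, c→snostu)
<< created
>> arbor.erase(p→/hislist/bigrelip/vegrib)
<< ok
>> arbor.erase(p→/hislist/bigrelip)
<< ok
>> arbor.pen(p→/hislist/hije, c→driveste)
<< created
>> arbor.pen(p→/hislist/gruguwi, c→boz)
<< created
>> arbor.readout(p→/hislist/nab)
<< jizo
>> arbor.pen(p→/hislist/brezo, c→starn)
<< created
>> arbor.erase(p→/hislist)
<< ToolError: not empty
>> arbor.readout(p→/hislist/brezo)
<< starn
>> arbor.pen(p→/mecor_ik, c→poka)
<< created
>> chron.yhop(n→-7)
<< 1894-02-24
>> chron.dayname()
<< Saturday
>> arbor.survey(p→/hislist)
<< [brezo, gruguwi, hije, nab]

Answer: [brezo, gruguwi, hije, nab]


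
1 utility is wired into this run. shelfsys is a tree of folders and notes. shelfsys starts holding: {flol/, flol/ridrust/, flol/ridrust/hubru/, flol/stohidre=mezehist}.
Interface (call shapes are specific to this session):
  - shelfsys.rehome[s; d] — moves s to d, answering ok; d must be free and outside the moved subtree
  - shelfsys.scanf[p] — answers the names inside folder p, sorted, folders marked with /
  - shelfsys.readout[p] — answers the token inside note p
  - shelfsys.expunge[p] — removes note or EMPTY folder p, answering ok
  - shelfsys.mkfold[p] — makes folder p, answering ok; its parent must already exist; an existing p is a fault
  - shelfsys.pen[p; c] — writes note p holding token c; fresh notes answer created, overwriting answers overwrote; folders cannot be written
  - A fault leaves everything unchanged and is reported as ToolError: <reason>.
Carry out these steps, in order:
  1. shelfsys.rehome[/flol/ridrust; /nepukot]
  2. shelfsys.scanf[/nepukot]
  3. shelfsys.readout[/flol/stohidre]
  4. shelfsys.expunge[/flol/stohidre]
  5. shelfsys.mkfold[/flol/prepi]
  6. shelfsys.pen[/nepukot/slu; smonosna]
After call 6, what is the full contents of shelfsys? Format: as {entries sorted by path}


Answer: {flol/, flol/prepi/, nepukot/, nepukot/hubru/, nepukot/slu=smonosna}

Derivation:
[in] rehome s→/flol/ridrust d→/nepukot
  ok
[in] scanf p→/nepukot
  [hubru/]
[in] readout p→/flol/stohidre
  mezehist
[in] expunge p→/flol/stohidre
  ok
[in] mkfold p→/flol/prepi
  ok
[in] pen p→/nepukot/slu c→smonosna
  created


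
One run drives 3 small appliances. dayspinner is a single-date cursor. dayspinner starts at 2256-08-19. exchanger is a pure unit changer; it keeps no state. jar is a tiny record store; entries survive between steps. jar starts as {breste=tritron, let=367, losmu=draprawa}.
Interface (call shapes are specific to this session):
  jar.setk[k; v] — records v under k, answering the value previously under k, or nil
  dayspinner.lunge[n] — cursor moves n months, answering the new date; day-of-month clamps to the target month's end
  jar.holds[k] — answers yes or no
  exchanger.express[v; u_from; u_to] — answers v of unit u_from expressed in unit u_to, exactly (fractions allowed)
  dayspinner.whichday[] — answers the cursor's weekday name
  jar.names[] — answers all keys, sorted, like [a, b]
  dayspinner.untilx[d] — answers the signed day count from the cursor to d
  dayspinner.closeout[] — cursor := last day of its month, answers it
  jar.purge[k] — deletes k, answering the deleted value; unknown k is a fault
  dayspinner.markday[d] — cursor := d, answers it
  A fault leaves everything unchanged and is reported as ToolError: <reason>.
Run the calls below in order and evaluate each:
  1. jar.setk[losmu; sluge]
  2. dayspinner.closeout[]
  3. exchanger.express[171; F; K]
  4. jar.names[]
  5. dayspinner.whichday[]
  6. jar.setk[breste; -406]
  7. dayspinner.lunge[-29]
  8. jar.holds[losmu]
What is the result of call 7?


Answer: 2254-03-31

Derivation:
-> jar.setk(k='losmu', v='sluge')
<- draprawa
-> dayspinner.closeout()
<- 2256-08-31
-> exchanger.express(v='171', u_from='F', u_to='K')
<- 63067/180
-> jar.names()
<- [breste, let, losmu]
-> dayspinner.whichday()
<- Sunday
-> jar.setk(k='breste', v='-406')
<- tritron
-> dayspinner.lunge(n='-29')
<- 2254-03-31
-> jar.holds(k='losmu')
<- yes


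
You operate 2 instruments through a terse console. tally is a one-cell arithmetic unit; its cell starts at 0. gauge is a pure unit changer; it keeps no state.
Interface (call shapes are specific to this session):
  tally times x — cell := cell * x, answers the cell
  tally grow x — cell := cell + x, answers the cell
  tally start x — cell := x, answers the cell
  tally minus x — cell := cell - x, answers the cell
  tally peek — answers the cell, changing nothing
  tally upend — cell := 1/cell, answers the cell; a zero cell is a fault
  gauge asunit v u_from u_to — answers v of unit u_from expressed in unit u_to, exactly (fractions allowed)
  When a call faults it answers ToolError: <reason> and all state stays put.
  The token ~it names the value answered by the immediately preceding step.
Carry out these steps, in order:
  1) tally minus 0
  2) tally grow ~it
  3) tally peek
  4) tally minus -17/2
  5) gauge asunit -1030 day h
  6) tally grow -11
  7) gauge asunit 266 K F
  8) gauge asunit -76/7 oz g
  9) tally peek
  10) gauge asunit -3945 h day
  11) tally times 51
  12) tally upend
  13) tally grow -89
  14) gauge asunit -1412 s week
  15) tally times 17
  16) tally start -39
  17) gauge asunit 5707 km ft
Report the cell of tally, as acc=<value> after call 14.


Answer: acc=-22697/255

Derivation:
% tally minus 0
= 0
% tally grow ~it
= 0
% tally peek
= 0
% tally minus -17/2
= 17/2
% gauge asunit -1030 day h
= -24720
% tally grow -11
= -5/2
% gauge asunit 266 K F
= 1913/100
% gauge asunit -76/7 oz g
= -123117929/400000
% tally peek
= -5/2
% gauge asunit -3945 h day
= -1315/8
% tally times 51
= -255/2
% tally upend
= -2/255
% tally grow -89
= -22697/255
% gauge asunit -1412 s week
= -353/151200
% tally times 17
= -22697/15
% tally start -39
= -39
% gauge asunit 5707 km ft
= 7133750000/381


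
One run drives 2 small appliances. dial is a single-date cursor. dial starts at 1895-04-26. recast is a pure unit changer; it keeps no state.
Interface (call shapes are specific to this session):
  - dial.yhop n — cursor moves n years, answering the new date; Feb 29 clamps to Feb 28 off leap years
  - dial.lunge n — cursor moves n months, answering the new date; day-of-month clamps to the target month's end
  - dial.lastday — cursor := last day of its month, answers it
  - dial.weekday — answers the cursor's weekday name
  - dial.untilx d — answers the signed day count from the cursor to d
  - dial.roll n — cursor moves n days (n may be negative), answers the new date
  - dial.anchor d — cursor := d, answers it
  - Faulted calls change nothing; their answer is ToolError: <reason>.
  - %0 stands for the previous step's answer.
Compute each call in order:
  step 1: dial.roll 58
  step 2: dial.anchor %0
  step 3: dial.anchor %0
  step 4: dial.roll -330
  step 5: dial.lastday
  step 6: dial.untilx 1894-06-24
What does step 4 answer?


Answer: 1894-07-28

Derivation:
-- dial.roll(58) -> 1895-06-23
-- dial.anchor(%0) -> 1895-06-23
-- dial.anchor(%0) -> 1895-06-23
-- dial.roll(-330) -> 1894-07-28
-- dial.lastday() -> 1894-07-31
-- dial.untilx(1894-06-24) -> -37


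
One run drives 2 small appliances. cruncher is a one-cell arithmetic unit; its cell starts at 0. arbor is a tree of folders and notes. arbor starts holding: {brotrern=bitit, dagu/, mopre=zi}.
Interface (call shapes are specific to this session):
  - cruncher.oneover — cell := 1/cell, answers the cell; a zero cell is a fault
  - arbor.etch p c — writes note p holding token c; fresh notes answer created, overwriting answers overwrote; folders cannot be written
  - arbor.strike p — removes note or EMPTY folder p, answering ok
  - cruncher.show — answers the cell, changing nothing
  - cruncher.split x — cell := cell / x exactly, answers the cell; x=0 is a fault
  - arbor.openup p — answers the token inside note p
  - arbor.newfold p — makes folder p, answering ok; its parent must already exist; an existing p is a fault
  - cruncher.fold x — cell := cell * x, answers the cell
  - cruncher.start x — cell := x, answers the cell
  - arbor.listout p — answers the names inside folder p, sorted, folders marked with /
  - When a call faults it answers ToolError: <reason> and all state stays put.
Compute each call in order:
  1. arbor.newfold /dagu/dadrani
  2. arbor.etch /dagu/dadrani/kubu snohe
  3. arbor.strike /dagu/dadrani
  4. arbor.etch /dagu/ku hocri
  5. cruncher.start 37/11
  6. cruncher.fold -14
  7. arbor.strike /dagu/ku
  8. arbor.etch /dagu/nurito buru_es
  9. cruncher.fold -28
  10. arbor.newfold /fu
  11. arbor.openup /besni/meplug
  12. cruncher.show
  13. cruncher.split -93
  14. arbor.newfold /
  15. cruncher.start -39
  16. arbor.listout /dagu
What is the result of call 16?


Answer: [dadrani/, nurito]

Derivation:
·→ arbor.newfold(p=/dagu/dadrani)
·← ok
·→ arbor.etch(p=/dagu/dadrani/kubu, c=snohe)
·← created
·→ arbor.strike(p=/dagu/dadrani)
·← ToolError: not empty
·→ arbor.etch(p=/dagu/ku, c=hocri)
·← created
·→ cruncher.start(x=37/11)
·← 37/11
·→ cruncher.fold(x=-14)
·← -518/11
·→ arbor.strike(p=/dagu/ku)
·← ok
·→ arbor.etch(p=/dagu/nurito, c=buru_es)
·← created
·→ cruncher.fold(x=-28)
·← 14504/11
·→ arbor.newfold(p=/fu)
·← ok
·→ arbor.openup(p=/besni/meplug)
·← ToolError: not found
·→ cruncher.show()
·← 14504/11
·→ cruncher.split(x=-93)
·← -14504/1023
·→ arbor.newfold(p=/)
·← ToolError: exists
·→ cruncher.start(x=-39)
·← -39
·→ arbor.listout(p=/dagu)
·← [dadrani/, nurito]


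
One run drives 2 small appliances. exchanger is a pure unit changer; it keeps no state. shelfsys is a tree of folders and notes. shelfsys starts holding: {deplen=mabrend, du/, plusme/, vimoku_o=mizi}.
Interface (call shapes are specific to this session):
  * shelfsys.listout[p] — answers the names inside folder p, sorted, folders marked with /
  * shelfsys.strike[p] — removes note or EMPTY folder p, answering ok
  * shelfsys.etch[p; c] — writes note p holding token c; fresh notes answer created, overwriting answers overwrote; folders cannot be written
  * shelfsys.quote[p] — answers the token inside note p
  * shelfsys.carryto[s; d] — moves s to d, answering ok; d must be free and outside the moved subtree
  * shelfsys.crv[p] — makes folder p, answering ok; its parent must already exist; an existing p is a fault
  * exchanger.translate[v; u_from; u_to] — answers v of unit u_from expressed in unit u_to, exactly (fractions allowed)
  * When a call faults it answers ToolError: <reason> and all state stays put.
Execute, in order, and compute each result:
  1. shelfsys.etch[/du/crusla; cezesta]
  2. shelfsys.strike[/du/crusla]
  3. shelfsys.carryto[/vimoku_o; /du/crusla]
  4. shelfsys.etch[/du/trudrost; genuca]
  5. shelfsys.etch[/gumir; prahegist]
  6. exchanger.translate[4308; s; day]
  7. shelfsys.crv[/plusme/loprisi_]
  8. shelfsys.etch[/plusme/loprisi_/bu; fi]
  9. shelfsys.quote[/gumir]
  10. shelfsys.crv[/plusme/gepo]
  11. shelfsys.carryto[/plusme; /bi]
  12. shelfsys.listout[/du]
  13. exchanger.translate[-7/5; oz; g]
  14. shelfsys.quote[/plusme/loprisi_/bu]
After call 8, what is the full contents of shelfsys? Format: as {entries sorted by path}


Answer: {deplen=mabrend, du/, du/crusla=mizi, du/trudrost=genuca, gumir=prahegist, plusme/, plusme/loprisi_/, plusme/loprisi_/bu=fi}

Derivation:
==> etch(p='/du/crusla', c='cezesta')
<== created
==> strike(p='/du/crusla')
<== ok
==> carryto(s='/vimoku_o', d='/du/crusla')
<== ok
==> etch(p='/du/trudrost', c='genuca')
<== created
==> etch(p='/gumir', c='prahegist')
<== created
==> translate(v='4308', u_from='s', u_to='day')
<== 359/7200
==> crv(p='/plusme/loprisi_')
<== ok
==> etch(p='/plusme/loprisi_/bu', c='fi')
<== created
==> quote(p='/gumir')
<== prahegist
==> crv(p='/plusme/gepo')
<== ok
==> carryto(s='/plusme', d='/bi')
<== ok
==> listout(p='/du')
<== [crusla, trudrost]
==> translate(v='-7/5', u_from='oz', u_to='g')
<== -317514659/8000000
==> quote(p='/plusme/loprisi_/bu')
<== ToolError: not found


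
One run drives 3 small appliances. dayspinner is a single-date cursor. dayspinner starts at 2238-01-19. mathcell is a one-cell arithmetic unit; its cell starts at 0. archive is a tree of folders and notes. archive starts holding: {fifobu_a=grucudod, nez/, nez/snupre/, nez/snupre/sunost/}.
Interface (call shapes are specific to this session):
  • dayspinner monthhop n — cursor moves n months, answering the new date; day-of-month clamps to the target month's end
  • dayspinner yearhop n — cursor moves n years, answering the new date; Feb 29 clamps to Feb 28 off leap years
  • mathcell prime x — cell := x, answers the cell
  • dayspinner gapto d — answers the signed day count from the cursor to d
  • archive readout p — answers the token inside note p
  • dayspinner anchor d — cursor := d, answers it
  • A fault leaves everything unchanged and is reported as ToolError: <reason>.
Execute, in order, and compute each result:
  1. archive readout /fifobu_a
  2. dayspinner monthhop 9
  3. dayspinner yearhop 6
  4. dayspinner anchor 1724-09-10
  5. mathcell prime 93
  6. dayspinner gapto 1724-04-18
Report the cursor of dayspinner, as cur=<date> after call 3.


Answer: cur=2244-10-19

Derivation:
I use archive readout passing p='/fifobu_a': grucudod.
Using dayspinner monthhop passing n='9', which returns 2238-10-19.
I run dayspinner yearhop passing n='6', and observe 2244-10-19.
Next I call dayspinner anchor passing d='1724-09-10', and see 1724-09-10.
I call mathcell prime passing x='93', which returns 93.
I invoke dayspinner gapto passing d='1724-04-18', giving -145.


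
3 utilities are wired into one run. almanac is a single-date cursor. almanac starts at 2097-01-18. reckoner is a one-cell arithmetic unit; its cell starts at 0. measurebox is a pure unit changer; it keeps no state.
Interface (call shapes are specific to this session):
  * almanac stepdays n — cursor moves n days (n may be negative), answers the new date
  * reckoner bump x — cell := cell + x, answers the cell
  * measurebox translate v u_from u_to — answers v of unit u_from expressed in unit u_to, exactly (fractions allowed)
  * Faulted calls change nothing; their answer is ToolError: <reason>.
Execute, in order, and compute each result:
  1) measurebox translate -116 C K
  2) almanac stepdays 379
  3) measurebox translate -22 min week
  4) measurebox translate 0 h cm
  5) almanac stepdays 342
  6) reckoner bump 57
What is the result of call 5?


! measurebox translate(v: -116, u_from: C, u_to: K) == 3143/20
! almanac stepdays(n: 379) == 2098-02-01
! measurebox translate(v: -22, u_from: min, u_to: week) == -11/5040
! measurebox translate(v: 0, u_from: h, u_to: cm) == ToolError: incompatible units
! almanac stepdays(n: 342) == 2099-01-09
! reckoner bump(x: 57) == 57

Answer: 2099-01-09
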